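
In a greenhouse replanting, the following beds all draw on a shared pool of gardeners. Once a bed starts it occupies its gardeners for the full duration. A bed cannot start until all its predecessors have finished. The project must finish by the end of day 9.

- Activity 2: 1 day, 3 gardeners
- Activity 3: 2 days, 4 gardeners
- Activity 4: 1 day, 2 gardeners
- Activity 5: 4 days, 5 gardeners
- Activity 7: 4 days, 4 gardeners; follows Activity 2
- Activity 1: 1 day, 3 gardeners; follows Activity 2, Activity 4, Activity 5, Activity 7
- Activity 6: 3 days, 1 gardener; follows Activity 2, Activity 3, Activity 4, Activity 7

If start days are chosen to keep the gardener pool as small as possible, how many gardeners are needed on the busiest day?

9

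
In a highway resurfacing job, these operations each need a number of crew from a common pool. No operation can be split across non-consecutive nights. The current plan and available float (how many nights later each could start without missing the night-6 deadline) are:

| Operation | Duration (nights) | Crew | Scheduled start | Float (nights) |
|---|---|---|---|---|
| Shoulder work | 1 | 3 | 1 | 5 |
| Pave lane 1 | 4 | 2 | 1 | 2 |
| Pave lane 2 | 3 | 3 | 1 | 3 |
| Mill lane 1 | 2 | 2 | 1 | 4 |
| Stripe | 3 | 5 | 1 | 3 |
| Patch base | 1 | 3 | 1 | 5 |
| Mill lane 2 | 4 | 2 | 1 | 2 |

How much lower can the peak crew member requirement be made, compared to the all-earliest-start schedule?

11

Early-start peak: n1:20  n2:14  n3:12  n4:4  n5:0  n6:0 ⇒ 20.
Leveled (Shoulder work@1, Pave lane 1@1, Pave lane 2@1, Mill lane 1@2, Stripe@4, Patch base@6, Mill lane 2@2): n1:8  n2:9  n3:9  n4:9  n5:7  n6:8 ⇒ 9.
Reduction 20 − 9 = 11.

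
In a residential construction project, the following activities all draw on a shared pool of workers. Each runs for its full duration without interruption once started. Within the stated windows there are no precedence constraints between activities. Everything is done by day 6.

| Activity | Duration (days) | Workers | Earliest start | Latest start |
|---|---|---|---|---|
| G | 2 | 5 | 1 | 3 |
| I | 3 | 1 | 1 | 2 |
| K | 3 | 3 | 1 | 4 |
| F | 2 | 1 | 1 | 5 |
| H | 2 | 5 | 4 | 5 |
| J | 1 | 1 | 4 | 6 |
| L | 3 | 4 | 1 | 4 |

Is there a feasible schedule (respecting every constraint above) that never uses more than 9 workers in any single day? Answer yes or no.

yes

Schedule G@1, I@1, K@1, F@3, H@5, J@4, L@3: d1:9  d2:9  d3:9  d4:6  d5:9  d6:5 — peak 9 ≤ 9.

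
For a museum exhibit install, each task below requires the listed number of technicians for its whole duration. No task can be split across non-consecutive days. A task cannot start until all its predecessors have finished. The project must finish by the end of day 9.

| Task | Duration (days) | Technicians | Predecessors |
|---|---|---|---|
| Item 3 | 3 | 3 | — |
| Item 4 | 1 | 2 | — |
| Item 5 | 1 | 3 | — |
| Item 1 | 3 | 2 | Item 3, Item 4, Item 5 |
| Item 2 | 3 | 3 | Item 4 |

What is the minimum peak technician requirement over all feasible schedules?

5

Early-start (Item 3@1, Item 4@1, Item 5@1, Item 1@4, Item 2@2) gives peak 8: d1:8  d2:6  d3:6  d4:5  d5:2  d6:2  d7:0  d8:0  d9:0.
Shift Item 5→4, Item 1→5, Item 2→5.
Schedule Item 3@1, Item 4@1, Item 5@4, Item 1@5, Item 2@5: d1:5  d2:3  d3:3  d4:3  d5:5  d6:5  d7:5  d8:0  d9:0 — peak 5.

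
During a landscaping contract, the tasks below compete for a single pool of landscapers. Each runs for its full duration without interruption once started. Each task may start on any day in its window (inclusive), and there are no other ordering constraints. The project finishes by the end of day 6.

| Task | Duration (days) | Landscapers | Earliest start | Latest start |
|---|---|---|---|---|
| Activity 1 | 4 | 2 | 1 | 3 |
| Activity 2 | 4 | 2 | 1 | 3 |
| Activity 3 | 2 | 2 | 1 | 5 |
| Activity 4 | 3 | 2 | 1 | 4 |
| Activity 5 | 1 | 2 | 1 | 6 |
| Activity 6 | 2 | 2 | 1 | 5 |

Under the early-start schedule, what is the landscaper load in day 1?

At early start, day 1 has: Activity 1, Activity 2, Activity 3, Activity 4, Activity 5, Activity 6.
Demand: 2 + 2 + 2 + 2 + 2 + 2 = 12.

12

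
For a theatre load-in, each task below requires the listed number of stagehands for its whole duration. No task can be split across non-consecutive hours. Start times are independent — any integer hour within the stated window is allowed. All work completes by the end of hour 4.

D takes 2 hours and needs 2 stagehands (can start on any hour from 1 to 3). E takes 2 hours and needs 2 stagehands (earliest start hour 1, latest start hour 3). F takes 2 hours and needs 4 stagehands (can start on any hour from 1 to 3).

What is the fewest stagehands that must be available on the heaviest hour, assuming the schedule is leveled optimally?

Early-start (D@1, E@1, F@1) gives peak 8: h1:8  h2:8  h3:0  h4:0.
Shift F→3.
Schedule D@1, E@1, F@3: h1:4  h2:4  h3:4  h4:4 — peak 4.
Total stagehand-hours = 16 over 4 hours ⇒ peak ≥ ⌈16/4⌉ = 4, so 4 is optimal.

4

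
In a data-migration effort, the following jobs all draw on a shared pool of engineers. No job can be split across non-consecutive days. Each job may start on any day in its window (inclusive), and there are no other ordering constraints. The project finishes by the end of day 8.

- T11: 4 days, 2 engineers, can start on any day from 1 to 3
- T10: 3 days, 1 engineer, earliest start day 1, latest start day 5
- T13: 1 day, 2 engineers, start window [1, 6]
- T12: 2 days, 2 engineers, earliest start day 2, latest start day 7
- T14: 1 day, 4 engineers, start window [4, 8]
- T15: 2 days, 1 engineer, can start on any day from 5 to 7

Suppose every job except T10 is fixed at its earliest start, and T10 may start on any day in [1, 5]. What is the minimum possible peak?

6

T10@1: d1:5  d2:5  d3:5  d4:6  d5:1  d6:1  d7:0  d8:0 → peak 6
T10@2: d1:4  d2:5  d3:5  d4:7  d5:1  d6:1  d7:0  d8:0 → peak 7
T10@3: d1:4  d2:4  d3:5  d4:7  d5:2  d6:1  d7:0  d8:0 → peak 7
T10@4: d1:4  d2:4  d3:4  d4:7  d5:2  d6:2  d7:0  d8:0 → peak 7
T10@5: d1:4  d2:4  d3:4  d4:6  d5:2  d6:2  d7:1  d8:0 → peak 6
Best is T10@1, peak 6.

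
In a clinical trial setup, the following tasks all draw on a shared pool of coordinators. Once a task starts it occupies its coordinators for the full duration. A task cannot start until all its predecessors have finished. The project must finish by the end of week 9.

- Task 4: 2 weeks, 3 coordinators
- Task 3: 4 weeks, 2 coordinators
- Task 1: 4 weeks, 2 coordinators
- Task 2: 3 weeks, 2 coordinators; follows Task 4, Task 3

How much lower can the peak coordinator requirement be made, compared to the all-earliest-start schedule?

Early-start peak: w1:7  w2:7  w3:4  w4:4  w5:2  w6:2  w7:2  w8:0  w9:0 ⇒ 7.
Leveled (Task 4@1, Task 3@3, Task 1@3, Task 2@7): w1:3  w2:3  w3:4  w4:4  w5:4  w6:4  w7:2  w8:2  w9:2 ⇒ 4.
Reduction 7 − 4 = 3.

3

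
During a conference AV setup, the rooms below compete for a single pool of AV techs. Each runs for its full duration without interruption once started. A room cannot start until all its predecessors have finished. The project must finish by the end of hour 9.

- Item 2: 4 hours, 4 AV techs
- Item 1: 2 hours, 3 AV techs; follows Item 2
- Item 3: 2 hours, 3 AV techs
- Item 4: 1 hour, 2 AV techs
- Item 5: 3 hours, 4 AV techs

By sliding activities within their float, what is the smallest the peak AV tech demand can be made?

Early-start (Item 2@1, Item 1@5, Item 3@1, Item 4@1, Item 5@1) gives peak 13: h1:13  h2:11  h3:8  h4:4  h5:3  h6:3  h7:0  h8:0  h9:0.
Shift Item 3→5, Item 5→7.
Schedule Item 2@1, Item 1@5, Item 3@5, Item 4@1, Item 5@7: h1:6  h2:4  h3:4  h4:4  h5:6  h6:6  h7:4  h8:4  h9:4 — peak 6.

6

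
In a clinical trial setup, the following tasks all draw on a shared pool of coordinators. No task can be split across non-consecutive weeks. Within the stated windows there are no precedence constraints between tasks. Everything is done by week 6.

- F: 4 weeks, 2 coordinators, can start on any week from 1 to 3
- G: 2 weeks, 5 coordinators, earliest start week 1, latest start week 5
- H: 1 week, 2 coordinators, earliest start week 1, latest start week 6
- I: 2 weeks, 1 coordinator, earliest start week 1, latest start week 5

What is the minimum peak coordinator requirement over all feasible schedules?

Early-start (F@1, G@1, H@1, I@1) gives peak 10: w1:10  w2:8  w3:2  w4:2  w5:0  w6:0.
Shift G→5.
Schedule F@1, G@5, H@1, I@1: w1:5  w2:3  w3:2  w4:2  w5:5  w6:5 — peak 5.

5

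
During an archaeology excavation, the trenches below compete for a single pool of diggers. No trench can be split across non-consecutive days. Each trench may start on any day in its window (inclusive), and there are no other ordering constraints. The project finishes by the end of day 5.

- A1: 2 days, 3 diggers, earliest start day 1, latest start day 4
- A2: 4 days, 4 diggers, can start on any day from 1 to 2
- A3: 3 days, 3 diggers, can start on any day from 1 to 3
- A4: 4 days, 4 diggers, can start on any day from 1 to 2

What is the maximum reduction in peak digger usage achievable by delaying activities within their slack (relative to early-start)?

3

Early-start peak: d1:14  d2:14  d3:11  d4:8  d5:0 ⇒ 14.
Leveled (A1@1, A2@1, A3@3, A4@1): d1:11  d2:11  d3:11  d4:11  d5:3 ⇒ 11.
Reduction 14 − 11 = 3.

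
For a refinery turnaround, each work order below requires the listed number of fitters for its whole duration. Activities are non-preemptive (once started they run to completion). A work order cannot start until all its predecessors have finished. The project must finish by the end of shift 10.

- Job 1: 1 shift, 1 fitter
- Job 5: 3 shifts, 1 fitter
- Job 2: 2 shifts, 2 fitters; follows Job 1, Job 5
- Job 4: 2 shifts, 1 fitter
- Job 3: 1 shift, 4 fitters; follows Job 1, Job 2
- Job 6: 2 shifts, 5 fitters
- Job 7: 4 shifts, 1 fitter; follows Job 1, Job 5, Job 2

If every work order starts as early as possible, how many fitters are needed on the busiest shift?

Early-start schedule: Job 1@1, Job 5@1, Job 2@4, Job 4@1, Job 3@6, Job 6@1, Job 7@6.
Load per shift: shift 1: 8, shift 2: 7, shift 3: 1, shift 4: 2, shift 5: 2, shift 6: 5, shift 7: 1, shift 8: 1, shift 9: 1, shift 10: 0.
Peak is 8.

8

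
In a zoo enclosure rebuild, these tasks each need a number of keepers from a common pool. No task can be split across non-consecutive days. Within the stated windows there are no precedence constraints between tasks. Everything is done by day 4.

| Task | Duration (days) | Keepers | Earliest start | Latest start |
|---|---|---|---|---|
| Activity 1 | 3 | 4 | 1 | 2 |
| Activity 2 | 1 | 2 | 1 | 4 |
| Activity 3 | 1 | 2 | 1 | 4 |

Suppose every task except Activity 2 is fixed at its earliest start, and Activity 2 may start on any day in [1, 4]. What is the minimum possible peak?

6

Activity 2@1: d1:8  d2:4  d3:4  d4:0 → peak 8
Activity 2@2: d1:6  d2:6  d3:4  d4:0 → peak 6
Activity 2@3: d1:6  d2:4  d3:6  d4:0 → peak 6
Activity 2@4: d1:6  d2:4  d3:4  d4:2 → peak 6
Best is Activity 2@2, peak 6.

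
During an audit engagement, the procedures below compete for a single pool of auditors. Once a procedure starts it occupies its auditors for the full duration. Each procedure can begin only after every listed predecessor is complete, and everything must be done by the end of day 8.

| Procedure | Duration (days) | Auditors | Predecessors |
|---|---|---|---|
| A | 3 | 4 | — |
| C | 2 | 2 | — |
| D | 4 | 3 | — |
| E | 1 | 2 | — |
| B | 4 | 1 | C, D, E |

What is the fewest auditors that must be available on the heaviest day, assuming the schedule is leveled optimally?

5

Early-start (A@1, C@1, D@1, E@1, B@5) gives peak 11: d1:11  d2:9  d3:7  d4:3  d5:1  d6:1  d7:1  d8:1.
Shift A→5, E→3.
Schedule A@5, C@1, D@1, E@3, B@5: d1:5  d2:5  d3:5  d4:3  d5:5  d6:5  d7:5  d8:1 — peak 5.
Total auditor-days = 34 over 8 days ⇒ peak ≥ ⌈34/8⌉ = 5, so 5 is optimal.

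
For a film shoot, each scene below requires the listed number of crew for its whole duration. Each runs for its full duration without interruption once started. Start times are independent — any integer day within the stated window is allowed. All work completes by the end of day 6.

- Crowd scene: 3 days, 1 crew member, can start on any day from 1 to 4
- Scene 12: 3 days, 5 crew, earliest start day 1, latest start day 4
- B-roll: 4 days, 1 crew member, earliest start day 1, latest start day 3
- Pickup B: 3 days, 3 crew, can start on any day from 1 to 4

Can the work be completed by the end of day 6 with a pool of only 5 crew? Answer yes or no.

Total crew member-days = 31; over 6 days the average is 31/6 > 5, so some day must exceed 5.

no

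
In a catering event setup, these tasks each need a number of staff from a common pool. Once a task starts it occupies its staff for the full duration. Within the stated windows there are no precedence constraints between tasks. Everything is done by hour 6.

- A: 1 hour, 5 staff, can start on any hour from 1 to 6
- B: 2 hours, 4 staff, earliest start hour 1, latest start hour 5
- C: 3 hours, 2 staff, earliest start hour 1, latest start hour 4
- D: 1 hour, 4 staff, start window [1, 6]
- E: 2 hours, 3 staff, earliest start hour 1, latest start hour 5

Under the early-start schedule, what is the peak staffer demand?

Early-start schedule: A@1, B@1, C@1, D@1, E@1.
Load per hour: hour 1: 18, hour 2: 9, hour 3: 2, hour 4: 0, hour 5: 0, hour 6: 0.
Peak is 18.

18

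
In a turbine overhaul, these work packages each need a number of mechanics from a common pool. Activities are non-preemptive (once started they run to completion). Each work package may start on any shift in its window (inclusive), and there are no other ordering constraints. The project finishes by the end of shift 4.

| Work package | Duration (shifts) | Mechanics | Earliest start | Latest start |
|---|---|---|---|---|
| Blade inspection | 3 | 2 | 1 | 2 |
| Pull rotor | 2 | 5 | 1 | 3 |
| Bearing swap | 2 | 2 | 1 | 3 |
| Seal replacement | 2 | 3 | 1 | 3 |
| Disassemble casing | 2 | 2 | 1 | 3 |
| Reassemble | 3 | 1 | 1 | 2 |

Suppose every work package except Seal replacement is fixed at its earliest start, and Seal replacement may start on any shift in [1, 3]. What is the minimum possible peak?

12

Seal replacement@1: s1:15  s2:15  s3:3  s4:0 → peak 15
Seal replacement@2: s1:12  s2:15  s3:6  s4:0 → peak 15
Seal replacement@3: s1:12  s2:12  s3:6  s4:3 → peak 12
Best is Seal replacement@3, peak 12.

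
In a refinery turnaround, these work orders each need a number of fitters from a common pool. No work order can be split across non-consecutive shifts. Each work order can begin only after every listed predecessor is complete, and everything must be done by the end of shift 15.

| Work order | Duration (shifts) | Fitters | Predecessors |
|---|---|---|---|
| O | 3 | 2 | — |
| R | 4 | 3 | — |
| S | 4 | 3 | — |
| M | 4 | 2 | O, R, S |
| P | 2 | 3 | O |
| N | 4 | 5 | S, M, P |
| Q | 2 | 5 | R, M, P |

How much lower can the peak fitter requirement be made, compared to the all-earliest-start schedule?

2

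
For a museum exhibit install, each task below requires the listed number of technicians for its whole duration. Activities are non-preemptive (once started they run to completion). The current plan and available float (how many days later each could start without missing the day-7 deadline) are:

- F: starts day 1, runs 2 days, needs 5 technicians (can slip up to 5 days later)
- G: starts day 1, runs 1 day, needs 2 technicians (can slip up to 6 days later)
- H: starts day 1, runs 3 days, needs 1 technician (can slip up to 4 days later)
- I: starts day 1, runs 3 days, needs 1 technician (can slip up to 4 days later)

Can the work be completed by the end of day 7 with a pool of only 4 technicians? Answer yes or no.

no

The minimum achievable peak is 5; 4 < 5, so no feasible schedule stays within the cap.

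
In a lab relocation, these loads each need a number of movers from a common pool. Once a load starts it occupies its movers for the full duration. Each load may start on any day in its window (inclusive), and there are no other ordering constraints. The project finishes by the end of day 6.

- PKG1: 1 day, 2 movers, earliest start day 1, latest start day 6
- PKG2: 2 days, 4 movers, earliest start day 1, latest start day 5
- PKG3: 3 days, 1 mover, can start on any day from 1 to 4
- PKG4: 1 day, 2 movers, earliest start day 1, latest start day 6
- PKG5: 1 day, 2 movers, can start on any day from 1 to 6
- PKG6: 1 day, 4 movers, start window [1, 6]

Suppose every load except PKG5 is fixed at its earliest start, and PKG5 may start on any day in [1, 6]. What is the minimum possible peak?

13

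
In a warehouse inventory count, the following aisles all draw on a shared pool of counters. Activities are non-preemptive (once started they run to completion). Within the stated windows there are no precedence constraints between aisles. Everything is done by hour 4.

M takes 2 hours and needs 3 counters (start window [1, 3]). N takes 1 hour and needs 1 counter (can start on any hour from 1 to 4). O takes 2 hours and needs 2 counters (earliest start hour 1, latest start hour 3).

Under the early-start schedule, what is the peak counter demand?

Early-start schedule: M@1, N@1, O@1.
Load per hour: hour 1: 6, hour 2: 5, hour 3: 0, hour 4: 0.
Peak is 6.

6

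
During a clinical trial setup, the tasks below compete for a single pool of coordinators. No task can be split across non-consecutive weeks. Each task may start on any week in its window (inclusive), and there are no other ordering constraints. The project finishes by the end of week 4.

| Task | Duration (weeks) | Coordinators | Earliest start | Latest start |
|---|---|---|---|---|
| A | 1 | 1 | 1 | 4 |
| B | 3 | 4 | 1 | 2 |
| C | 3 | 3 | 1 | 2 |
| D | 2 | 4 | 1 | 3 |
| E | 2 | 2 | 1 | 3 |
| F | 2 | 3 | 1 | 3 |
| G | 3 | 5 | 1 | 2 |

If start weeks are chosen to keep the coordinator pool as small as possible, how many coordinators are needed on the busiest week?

17

Early-start (A@1, B@1, C@1, D@1, E@1, F@1, G@1) gives peak 22: w1:22  w2:21  w3:12  w4:0.
Shift E→3, F→3.
Schedule A@1, B@1, C@1, D@1, E@3, F@3, G@1: w1:17  w2:16  w3:17  w4:5 — peak 17.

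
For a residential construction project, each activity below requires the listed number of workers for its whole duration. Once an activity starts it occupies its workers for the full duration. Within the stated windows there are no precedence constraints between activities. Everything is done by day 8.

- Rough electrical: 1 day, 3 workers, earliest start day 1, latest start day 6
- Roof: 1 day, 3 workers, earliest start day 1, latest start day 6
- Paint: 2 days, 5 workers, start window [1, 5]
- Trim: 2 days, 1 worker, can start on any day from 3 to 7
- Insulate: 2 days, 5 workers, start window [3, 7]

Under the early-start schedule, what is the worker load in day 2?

5

At early start, day 2 has: Paint.
Demand: 5 = 5.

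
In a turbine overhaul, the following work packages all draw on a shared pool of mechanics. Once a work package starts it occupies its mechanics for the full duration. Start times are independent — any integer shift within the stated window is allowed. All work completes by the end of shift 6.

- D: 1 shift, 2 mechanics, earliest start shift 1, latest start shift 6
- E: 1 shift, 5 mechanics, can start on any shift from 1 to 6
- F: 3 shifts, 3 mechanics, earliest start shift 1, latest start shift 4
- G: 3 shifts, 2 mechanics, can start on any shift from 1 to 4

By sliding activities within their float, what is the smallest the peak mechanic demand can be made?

Early-start (D@1, E@1, F@1, G@1) gives peak 12: s1:12  s2:5  s3:5  s4:0  s5:0  s6:0.
Shift E→2, F→3, G→3.
Schedule D@1, E@2, F@3, G@3: s1:2  s2:5  s3:5  s4:5  s5:5  s6:0 — peak 5.

5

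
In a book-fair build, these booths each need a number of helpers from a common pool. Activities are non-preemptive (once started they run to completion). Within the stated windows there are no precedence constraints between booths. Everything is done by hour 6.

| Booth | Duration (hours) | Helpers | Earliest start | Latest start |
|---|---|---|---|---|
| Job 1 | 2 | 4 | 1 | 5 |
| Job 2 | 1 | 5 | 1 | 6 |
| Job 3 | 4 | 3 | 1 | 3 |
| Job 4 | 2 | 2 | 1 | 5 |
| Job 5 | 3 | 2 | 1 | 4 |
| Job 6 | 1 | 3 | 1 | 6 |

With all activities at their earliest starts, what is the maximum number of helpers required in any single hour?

Early-start schedule: Job 1@1, Job 2@1, Job 3@1, Job 4@1, Job 5@1, Job 6@1.
Load per hour: hour 1: 19, hour 2: 11, hour 3: 5, hour 4: 3, hour 5: 0, hour 6: 0.
Peak is 19.

19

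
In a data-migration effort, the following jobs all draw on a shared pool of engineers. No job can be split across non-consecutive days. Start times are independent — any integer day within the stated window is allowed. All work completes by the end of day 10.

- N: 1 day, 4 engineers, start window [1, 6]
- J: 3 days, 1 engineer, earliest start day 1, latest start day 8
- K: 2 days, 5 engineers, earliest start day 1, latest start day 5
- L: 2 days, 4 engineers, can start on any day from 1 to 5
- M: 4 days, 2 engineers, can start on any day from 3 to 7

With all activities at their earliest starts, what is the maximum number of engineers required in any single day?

Early-start schedule: N@1, J@1, K@1, L@1, M@3.
Load per day: day 1: 14, day 2: 10, day 3: 3, day 4: 2, day 5: 2, day 6: 2, day 7: 0, day 8: 0, day 9: 0, day 10: 0.
Peak is 14.

14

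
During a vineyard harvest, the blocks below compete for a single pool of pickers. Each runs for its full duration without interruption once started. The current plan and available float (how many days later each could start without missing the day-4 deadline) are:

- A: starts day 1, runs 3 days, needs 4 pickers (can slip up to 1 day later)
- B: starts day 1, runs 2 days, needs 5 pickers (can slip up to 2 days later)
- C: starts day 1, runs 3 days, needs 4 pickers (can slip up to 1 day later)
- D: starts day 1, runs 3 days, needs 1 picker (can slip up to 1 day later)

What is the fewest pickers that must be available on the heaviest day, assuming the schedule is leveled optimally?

14

Schedule A@1, B@1, C@1, D@1: d1:14  d2:14  d3:9  d4:0 — peak 14.
No arrangement of the 24 feasible schedules does better.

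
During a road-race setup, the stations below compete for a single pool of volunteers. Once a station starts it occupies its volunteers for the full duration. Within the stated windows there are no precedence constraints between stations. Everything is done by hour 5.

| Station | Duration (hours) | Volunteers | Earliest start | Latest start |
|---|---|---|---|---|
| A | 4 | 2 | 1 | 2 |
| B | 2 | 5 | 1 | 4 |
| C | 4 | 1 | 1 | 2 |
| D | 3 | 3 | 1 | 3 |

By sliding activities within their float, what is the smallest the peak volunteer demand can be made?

8

Early-start (A@1, B@1, C@1, D@1) gives peak 11: h1:11  h2:11  h3:6  h4:3  h5:0.
Shift D→3.
Schedule A@1, B@1, C@1, D@3: h1:8  h2:8  h3:6  h4:6  h5:3 — peak 8.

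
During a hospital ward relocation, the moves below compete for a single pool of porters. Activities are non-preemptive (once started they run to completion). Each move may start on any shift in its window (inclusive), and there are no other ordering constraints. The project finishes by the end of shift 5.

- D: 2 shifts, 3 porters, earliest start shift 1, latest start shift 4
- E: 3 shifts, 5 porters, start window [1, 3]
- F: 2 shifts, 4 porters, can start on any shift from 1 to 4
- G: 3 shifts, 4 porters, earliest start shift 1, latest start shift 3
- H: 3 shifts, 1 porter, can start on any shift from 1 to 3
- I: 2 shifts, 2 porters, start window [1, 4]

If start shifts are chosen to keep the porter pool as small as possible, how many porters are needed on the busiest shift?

Early-start (D@1, E@1, F@1, G@1, H@1, I@1) gives peak 19: s1:19  s2:19  s3:10  s4:0  s5:0.
Shift F→4, G→3, I→4.
Schedule D@1, E@1, F@4, G@3, H@1, I@4: s1:9  s2:9  s3:10  s4:10  s5:10 — peak 10.
Total porter-shifts = 48 over 5 shifts ⇒ peak ≥ ⌈48/5⌉ = 10, so 10 is optimal.

10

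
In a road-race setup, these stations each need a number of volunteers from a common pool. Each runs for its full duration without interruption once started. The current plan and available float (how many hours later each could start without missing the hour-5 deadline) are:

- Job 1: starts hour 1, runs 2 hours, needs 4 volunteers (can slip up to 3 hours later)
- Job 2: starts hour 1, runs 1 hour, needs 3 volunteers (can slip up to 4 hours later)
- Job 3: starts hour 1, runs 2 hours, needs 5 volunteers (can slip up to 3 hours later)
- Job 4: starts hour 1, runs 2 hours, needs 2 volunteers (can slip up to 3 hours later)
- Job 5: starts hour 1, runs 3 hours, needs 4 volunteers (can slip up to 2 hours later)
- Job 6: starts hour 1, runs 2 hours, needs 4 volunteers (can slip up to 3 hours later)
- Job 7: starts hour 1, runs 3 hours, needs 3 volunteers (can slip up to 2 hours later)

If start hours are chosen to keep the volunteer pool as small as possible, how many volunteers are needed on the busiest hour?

11

Early-start (Job 1@1, Job 2@1, Job 3@1, Job 4@1, Job 5@1, Job 6@1, Job 7@1) gives peak 25: h1:25  h2:22  h3:7  h4:0  h5:0.
Shift Job 3→4, Job 4→4, Job 5→3, Job 6→2.
Schedule Job 1@1, Job 2@1, Job 3@4, Job 4@4, Job 5@3, Job 6@2, Job 7@1: h1:10  h2:11  h3:11  h4:11  h5:11 — peak 11.
Total volunteer-hours = 54 over 5 hours ⇒ peak ≥ ⌈54/5⌉ = 11, so 11 is optimal.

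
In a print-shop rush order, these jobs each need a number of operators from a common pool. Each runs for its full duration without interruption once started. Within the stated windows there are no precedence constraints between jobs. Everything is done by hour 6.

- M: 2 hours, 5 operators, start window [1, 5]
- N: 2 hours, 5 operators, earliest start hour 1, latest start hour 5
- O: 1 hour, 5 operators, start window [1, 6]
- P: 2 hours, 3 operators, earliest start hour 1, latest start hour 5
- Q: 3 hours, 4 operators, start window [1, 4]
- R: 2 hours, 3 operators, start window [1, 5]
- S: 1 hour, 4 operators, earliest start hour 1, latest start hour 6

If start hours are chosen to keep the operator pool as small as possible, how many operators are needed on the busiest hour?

Early-start (M@1, N@1, O@1, P@1, Q@1, R@1, S@1) gives peak 29: h1:29  h2:20  h3:4  h4:0  h5:0  h6:0.
Shift O→3, P→3, Q→4, R→4, S→6.
Schedule M@1, N@1, O@3, P@3, Q@4, R@4, S@6: h1:10  h2:10  h3:8  h4:10  h5:7  h6:8 — peak 10.

10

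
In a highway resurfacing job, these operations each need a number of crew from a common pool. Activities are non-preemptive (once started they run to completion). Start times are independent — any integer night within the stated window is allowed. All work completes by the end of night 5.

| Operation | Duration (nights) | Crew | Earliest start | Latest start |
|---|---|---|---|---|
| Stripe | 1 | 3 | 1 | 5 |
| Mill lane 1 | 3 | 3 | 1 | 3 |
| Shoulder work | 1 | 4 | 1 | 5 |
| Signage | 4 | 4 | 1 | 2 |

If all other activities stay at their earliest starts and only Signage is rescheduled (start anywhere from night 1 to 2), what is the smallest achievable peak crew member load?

Signage@1: n1:14  n2:7  n3:7  n4:4  n5:0 → peak 14
Signage@2: n1:10  n2:7  n3:7  n4:4  n5:4 → peak 10
Best is Signage@2, peak 10.

10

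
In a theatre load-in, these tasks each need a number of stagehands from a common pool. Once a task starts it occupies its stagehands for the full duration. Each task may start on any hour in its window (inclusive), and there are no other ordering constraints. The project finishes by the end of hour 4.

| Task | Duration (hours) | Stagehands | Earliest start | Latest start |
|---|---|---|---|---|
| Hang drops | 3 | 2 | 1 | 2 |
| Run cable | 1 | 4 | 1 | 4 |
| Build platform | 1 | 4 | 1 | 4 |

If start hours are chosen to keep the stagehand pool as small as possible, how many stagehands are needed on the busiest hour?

Early-start (Hang drops@1, Run cable@1, Build platform@1) gives peak 10: h1:10  h2:2  h3:2  h4:0.
Shift Build platform→2.
Schedule Hang drops@1, Run cable@1, Build platform@2: h1:6  h2:6  h3:2  h4:0 — peak 6.

6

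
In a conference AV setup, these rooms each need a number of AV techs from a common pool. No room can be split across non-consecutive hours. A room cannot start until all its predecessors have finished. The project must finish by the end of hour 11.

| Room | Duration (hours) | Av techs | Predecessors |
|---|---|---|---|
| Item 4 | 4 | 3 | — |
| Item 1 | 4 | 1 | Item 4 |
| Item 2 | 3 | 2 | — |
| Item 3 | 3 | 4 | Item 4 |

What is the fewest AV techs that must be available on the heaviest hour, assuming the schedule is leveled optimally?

Early-start (Item 4@1, Item 1@5, Item 2@1, Item 3@5) gives peak 5: h1:5  h2:5  h3:5  h4:3  h5:5  h6:5  h7:5  h8:1  h9:0  h10:0  h11:0.
Shift Item 2→5, Item 3→9.
Schedule Item 4@1, Item 1@5, Item 2@5, Item 3@9: h1:3  h2:3  h3:3  h4:3  h5:3  h6:3  h7:3  h8:1  h9:4  h10:4  h11:4 — peak 4.
Total AV tech-hours = 34 over 11 hours ⇒ peak ≥ ⌈34/11⌉ = 4, so 4 is optimal.

4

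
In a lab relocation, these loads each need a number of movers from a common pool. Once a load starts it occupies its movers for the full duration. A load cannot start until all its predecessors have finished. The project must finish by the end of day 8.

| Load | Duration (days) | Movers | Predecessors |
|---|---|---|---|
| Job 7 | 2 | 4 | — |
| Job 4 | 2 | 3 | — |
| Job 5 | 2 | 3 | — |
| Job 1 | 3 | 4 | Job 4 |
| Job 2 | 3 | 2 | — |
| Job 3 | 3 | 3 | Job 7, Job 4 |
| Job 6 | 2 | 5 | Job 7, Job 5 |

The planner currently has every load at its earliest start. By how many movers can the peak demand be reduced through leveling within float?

Early-start peak: d1:12  d2:12  d3:14  d4:12  d5:7  d6:0  d7:0  d8:0 ⇒ 14.
Leveled (Job 7@3, Job 4@1, Job 5@1, Job 1@4, Job 2@1, Job 3@5, Job 6@7): d1:8  d2:8  d3:6  d4:8  d5:7  d6:7  d7:8  d8:5 ⇒ 8.
Reduction 14 − 8 = 6.

6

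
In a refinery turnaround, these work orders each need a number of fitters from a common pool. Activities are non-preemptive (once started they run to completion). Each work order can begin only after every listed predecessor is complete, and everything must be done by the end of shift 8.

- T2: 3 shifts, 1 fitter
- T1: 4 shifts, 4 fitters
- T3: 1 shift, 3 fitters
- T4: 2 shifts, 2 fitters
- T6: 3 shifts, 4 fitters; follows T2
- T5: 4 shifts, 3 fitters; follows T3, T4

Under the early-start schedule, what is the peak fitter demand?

Early-start schedule: T2@1, T1@1, T3@1, T4@1, T6@4, T5@3.
Load per shift: shift 1: 10, shift 2: 7, shift 3: 8, shift 4: 11, shift 5: 7, shift 6: 7, shift 7: 0, shift 8: 0.
Peak is 11.

11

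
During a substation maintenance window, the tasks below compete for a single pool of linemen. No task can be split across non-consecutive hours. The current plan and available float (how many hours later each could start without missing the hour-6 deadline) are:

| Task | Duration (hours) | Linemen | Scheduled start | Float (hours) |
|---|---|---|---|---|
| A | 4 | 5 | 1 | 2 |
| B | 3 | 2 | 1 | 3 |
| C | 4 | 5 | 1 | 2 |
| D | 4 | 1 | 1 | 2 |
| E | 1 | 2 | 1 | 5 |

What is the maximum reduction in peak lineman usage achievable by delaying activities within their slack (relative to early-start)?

2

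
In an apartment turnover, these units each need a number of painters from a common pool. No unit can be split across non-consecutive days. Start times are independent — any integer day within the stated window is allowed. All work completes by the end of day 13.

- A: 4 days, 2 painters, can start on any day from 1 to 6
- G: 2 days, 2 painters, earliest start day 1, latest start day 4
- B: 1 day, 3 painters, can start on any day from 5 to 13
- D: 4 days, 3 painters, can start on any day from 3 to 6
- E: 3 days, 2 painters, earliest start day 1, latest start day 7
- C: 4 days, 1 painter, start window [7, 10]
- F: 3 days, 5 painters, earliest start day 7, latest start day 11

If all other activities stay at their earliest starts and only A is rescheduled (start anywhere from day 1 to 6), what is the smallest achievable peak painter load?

A@1: d1:6  d2:6  d3:7  d4:5  d5:6  d6:3  d7:6  d8:6  d9:6  d10:1  d11:0  d12:0  d13:0 → peak 7
A@2: d1:4  d2:6  d3:7  d4:5  d5:8  d6:3  d7:6  d8:6  d9:6  d10:1  d11:0  d12:0  d13:0 → peak 8
A@3: d1:4  d2:4  d3:7  d4:5  d5:8  d6:5  d7:6  d8:6  d9:6  d10:1  d11:0  d12:0  d13:0 → peak 8
A@4: d1:4  d2:4  d3:5  d4:5  d5:8  d6:5  d7:8  d8:6  d9:6  d10:1  d11:0  d12:0  d13:0 → peak 8
A@5: d1:4  d2:4  d3:5  d4:3  d5:8  d6:5  d7:8  d8:8  d9:6  d10:1  d11:0  d12:0  d13:0 → peak 8
A@6: d1:4  d2:4  d3:5  d4:3  d5:6  d6:5  d7:8  d8:8  d9:8  d10:1  d11:0  d12:0  d13:0 → peak 8
Best is A@1, peak 7.

7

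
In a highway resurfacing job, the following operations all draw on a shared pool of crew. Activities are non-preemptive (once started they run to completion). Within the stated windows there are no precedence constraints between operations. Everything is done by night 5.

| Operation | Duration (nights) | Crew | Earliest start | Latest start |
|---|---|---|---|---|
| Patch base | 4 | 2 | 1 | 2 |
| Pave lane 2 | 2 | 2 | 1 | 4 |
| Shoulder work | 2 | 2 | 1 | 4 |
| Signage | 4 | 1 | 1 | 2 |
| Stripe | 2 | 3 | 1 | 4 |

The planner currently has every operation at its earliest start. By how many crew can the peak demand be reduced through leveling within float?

3

Early-start peak: n1:10  n2:10  n3:3  n4:3  n5:0 ⇒ 10.
Leveled (Patch base@1, Pave lane 2@1, Shoulder work@1, Signage@1, Stripe@3): n1:7  n2:7  n3:6  n4:6  n5:0 ⇒ 7.
Reduction 10 − 7 = 3.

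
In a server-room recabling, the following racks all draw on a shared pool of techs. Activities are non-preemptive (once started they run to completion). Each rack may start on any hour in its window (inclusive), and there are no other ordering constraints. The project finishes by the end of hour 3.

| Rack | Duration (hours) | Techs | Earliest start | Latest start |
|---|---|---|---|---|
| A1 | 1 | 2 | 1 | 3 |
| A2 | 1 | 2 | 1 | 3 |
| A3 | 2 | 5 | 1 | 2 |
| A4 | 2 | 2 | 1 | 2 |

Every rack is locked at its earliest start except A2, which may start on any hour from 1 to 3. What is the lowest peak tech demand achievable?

A2@1: h1:11  h2:7  h3:0 → peak 11
A2@2: h1:9  h2:9  h3:0 → peak 9
A2@3: h1:9  h2:7  h3:2 → peak 9
Best is A2@2, peak 9.

9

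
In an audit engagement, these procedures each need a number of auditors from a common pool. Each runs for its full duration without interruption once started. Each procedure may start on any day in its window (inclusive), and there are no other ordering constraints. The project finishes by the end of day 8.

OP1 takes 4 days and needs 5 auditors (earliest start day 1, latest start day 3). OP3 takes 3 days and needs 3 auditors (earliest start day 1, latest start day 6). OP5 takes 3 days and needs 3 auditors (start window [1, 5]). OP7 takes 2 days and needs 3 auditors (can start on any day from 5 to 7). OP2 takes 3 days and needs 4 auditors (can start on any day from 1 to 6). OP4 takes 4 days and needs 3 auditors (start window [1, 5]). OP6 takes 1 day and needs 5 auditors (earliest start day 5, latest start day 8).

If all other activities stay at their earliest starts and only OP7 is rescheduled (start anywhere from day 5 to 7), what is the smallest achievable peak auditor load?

18

OP7@5: d1:18  d2:18  d3:18  d4:8  d5:8  d6:3  d7:0  d8:0 → peak 18
OP7@6: d1:18  d2:18  d3:18  d4:8  d5:5  d6:3  d7:3  d8:0 → peak 18
OP7@7: d1:18  d2:18  d3:18  d4:8  d5:5  d6:0  d7:3  d8:3 → peak 18
Best is OP7@5, peak 18.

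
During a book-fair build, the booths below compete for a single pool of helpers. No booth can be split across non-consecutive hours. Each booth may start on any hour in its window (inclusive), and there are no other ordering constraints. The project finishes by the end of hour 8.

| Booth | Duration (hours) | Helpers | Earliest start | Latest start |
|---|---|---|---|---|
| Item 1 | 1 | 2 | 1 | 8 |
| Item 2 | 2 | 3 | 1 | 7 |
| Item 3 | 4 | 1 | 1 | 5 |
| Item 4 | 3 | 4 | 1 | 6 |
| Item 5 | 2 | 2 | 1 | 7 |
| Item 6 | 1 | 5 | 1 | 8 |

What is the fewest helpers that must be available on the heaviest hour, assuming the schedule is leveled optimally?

Early-start (Item 1@1, Item 2@1, Item 3@1, Item 4@1, Item 5@1, Item 6@1) gives peak 17: h1:17  h2:10  h3:5  h4:1  h5:0  h6:0  h7:0  h8:0.
Shift Item 3→2, Item 4→3, Item 5→6, Item 6→8.
Schedule Item 1@1, Item 2@1, Item 3@2, Item 4@3, Item 5@6, Item 6@8: h1:5  h2:4  h3:5  h4:5  h5:5  h6:2  h7:2  h8:5 — peak 5.
Total helper-hours = 33 over 8 hours ⇒ peak ≥ ⌈33/8⌉ = 5, so 5 is optimal.

5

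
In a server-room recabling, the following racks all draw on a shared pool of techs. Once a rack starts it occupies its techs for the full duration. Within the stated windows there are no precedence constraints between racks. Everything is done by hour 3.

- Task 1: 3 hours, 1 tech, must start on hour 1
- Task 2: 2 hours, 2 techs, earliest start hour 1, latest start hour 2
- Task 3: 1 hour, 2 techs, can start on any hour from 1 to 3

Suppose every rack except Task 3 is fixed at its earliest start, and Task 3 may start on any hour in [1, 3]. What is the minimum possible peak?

3

Task 3@1: h1:5  h2:3  h3:1 → peak 5
Task 3@2: h1:3  h2:5  h3:1 → peak 5
Task 3@3: h1:3  h2:3  h3:3 → peak 3
Best is Task 3@3, peak 3.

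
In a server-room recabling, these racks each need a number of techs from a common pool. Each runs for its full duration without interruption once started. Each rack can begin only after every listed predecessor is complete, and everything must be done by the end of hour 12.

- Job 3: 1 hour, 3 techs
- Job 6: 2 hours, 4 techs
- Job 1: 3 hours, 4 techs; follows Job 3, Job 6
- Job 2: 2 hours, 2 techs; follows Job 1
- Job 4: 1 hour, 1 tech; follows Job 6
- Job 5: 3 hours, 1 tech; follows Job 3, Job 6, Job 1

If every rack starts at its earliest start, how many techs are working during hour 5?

4

At early start, hour 5 has: Job 1.
Demand: 4 = 4.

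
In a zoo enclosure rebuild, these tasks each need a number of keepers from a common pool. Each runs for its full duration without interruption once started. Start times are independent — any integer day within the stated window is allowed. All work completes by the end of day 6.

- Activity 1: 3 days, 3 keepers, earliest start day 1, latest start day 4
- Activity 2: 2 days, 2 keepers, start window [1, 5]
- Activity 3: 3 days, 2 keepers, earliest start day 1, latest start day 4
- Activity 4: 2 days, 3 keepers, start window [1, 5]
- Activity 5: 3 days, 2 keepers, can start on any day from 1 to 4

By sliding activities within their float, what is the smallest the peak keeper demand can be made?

Early-start (Activity 1@1, Activity 2@1, Activity 3@1, Activity 4@1, Activity 5@1) gives peak 12: d1:12  d2:12  d3:7  d4:0  d5:0  d6:0.
Shift Activity 2→3, Activity 3→4, Activity 5→4.
Schedule Activity 1@1, Activity 2@3, Activity 3@4, Activity 4@1, Activity 5@4: d1:6  d2:6  d3:5  d4:6  d5:4  d6:4 — peak 6.
Total keeper-days = 31 over 6 days ⇒ peak ≥ ⌈31/6⌉ = 6, so 6 is optimal.

6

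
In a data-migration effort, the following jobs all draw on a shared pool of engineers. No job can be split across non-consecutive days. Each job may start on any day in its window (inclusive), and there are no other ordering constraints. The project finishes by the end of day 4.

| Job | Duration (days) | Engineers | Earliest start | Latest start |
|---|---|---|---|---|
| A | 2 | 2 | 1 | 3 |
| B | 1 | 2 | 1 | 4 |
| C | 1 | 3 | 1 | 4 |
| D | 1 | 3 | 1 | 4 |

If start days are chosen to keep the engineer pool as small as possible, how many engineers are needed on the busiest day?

4

Early-start (A@1, B@1, C@1, D@1) gives peak 10: d1:10  d2:2  d3:0  d4:0.
Shift C→3, D→4.
Schedule A@1, B@1, C@3, D@4: d1:4  d2:2  d3:3  d4:3 — peak 4.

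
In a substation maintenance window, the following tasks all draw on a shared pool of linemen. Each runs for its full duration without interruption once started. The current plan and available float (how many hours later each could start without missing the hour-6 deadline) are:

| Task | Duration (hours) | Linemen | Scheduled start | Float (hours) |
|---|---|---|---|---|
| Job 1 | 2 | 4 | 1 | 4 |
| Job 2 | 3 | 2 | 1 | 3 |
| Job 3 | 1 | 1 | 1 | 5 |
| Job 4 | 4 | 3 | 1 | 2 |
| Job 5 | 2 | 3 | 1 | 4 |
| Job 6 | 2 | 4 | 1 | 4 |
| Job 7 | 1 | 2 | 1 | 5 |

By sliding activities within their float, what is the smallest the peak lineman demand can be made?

Early-start (Job 1@1, Job 2@1, Job 3@1, Job 4@1, Job 5@1, Job 6@1, Job 7@1) gives peak 19: h1:19  h2:16  h3:5  h4:3  h5:0  h6:0.
Shift Job 4→3, Job 5→3, Job 6→5, Job 7→2.
Schedule Job 1@1, Job 2@1, Job 3@1, Job 4@3, Job 5@3, Job 6@5, Job 7@2: h1:7  h2:8  h3:8  h4:6  h5:7  h6:7 — peak 8.
Total lineman-hours = 43 over 6 hours ⇒ peak ≥ ⌈43/6⌉ = 8, so 8 is optimal.

8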